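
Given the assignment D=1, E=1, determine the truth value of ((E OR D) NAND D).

Substituting: ((1 OR 1) NAND 1)
= 0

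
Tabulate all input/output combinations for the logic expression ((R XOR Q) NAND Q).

Q | R | Output
--------------
0 | 0 | 1
0 | 1 | 1
1 | 0 | 0
1 | 1 | 1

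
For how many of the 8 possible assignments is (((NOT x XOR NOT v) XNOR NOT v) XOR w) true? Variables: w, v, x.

Satisfying assignments: (0,0,1), (0,1,1), (1,0,0), (1,1,0)
Count: 4 out of 8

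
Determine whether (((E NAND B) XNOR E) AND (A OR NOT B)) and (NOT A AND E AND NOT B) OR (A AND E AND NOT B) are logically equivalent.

Yes, they are equivalent — the two output columns agree on all 8 assignments:
A | E | B | Expression 1 | Expression 2
---------------------------------------
0 | 0 | 0 | 0 | 0
0 | 0 | 1 | 0 | 0
0 | 1 | 0 | 1 | 1
0 | 1 | 1 | 0 | 0
1 | 0 | 0 | 0 | 0
1 | 0 | 1 | 0 | 0
1 | 1 | 0 | 1 | 1
1 | 1 | 1 | 0 | 0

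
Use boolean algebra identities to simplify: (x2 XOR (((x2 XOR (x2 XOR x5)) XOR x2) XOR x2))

By XOR self-cancellation ((E XOR v) XOR v = E) then XOR self-cancellation ((E XOR v) XOR v = E):
= (x2 XOR x5)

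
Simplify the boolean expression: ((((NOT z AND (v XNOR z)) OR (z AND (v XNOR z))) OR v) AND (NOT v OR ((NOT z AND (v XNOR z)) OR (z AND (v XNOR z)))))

By distribution ((E OR v) AND (E OR NOT v) = E) then distribution ((E AND v) OR (E AND NOT v) = E):
= (v XNOR z)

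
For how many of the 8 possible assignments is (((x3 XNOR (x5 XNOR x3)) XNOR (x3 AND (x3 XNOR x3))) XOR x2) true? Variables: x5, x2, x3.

Satisfying assignments: (0,0,0), (0,1,1), (1,0,1), (1,1,0)
Count: 4 out of 8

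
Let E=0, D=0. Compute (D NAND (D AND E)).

Substituting: (0 NAND (0 AND 0))
= 1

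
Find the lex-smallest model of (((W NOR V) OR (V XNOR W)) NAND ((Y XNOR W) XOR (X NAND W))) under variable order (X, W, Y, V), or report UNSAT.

X=0, W=0, Y=0, V=0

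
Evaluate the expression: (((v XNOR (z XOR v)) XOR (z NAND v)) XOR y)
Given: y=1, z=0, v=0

Substituting: (((0 XNOR (0 XOR 0)) XOR (0 NAND 0)) XOR 1)
= 1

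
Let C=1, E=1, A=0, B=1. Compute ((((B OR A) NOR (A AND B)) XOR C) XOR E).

Substituting: ((((1 OR 0) NOR (0 AND 1)) XOR 1) XOR 1)
= 0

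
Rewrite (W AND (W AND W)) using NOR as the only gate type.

((W NOR W) NOR (((W NOR W) NOR (W NOR W)) NOR ((W NOR W) NOR (W NOR W))))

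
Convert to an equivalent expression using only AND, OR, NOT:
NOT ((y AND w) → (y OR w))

(y AND w) AND NOT (y OR w)
(Negated implication: NOT(A → B) = A AND NOT B)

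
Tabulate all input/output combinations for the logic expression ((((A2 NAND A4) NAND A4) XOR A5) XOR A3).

A4 | A5 | A3 | A2 | Output
--------------------------
0 | 0 | 0 | 0 | 1
0 | 0 | 0 | 1 | 1
0 | 0 | 1 | 0 | 0
0 | 0 | 1 | 1 | 0
0 | 1 | 0 | 0 | 0
0 | 1 | 0 | 1 | 0
0 | 1 | 1 | 0 | 1
0 | 1 | 1 | 1 | 1
1 | 0 | 0 | 0 | 0
1 | 0 | 0 | 1 | 1
1 | 0 | 1 | 0 | 1
1 | 0 | 1 | 1 | 0
1 | 1 | 0 | 0 | 1
1 | 1 | 0 | 1 | 0
1 | 1 | 1 | 0 | 0
1 | 1 | 1 | 1 | 1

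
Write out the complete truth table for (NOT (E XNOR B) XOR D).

E | B | D | Output
------------------
0 | 0 | 0 | 0
0 | 0 | 1 | 1
0 | 1 | 0 | 1
0 | 1 | 1 | 0
1 | 0 | 0 | 1
1 | 0 | 1 | 0
1 | 1 | 0 | 0
1 | 1 | 1 | 1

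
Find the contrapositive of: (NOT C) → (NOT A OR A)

Contrapositive: NOT (NOT A OR A) → C
Note: A statement and its contrapositive are logically equivalent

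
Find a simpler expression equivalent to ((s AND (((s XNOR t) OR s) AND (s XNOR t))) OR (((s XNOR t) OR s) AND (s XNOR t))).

By absorption (E OR (E AND v) = E) then absorption (E AND (E OR v) = E):
= (s XNOR t)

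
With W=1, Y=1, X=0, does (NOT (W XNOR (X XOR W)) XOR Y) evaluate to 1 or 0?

Substituting: (NOT (1 XNOR (0 XOR 1)) XOR 1)
= 1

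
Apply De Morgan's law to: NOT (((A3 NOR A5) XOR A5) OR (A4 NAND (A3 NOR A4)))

NOT ((A3 NOR A5) XOR A5) AND NOT (A4 NAND (A3 NOR A4))
De Morgan's: NOT(OR of terms) = AND of negations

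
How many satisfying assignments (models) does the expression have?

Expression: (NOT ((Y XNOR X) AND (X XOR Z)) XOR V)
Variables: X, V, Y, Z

Satisfying assignments: (0,0,0,0), (0,0,1,0), (0,0,1,1), (0,1,0,1), (1,0,0,0), (1,0,0,1), (1,0,1,1), (1,1,1,0)
Count: 8 out of 16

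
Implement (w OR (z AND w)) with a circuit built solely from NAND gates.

((w NAND w) NAND (((z NAND w) NAND (z NAND w)) NAND ((z NAND w) NAND (z NAND w))))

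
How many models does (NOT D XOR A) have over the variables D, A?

Satisfying assignments: (0,0), (1,1)
Count: 2 out of 4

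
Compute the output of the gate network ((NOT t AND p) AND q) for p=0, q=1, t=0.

Substituting: ((NOT 0 AND 0) AND 1)
= 0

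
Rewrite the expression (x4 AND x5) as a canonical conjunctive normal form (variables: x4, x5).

(x4 OR x5) AND (x4 OR NOT x5) AND (NOT x4 OR x5)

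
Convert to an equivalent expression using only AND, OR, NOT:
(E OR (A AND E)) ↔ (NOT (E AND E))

((E OR (A AND E)) AND (NOT (E AND E))) OR (NOT (E OR (A AND E)) AND (E AND E))
(Biconditional = both true or both false)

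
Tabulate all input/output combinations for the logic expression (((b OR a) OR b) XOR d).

a | d | b | Output
------------------
0 | 0 | 0 | 0
0 | 0 | 1 | 1
0 | 1 | 0 | 1
0 | 1 | 1 | 0
1 | 0 | 0 | 1
1 | 0 | 1 | 1
1 | 1 | 0 | 0
1 | 1 | 1 | 0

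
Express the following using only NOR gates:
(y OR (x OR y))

((y NOR ((x NOR y) NOR (x NOR y))) NOR (y NOR ((x NOR y) NOR (x NOR y))))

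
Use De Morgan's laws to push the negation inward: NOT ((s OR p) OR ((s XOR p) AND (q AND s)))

NOT (s OR p) AND NOT ((s XOR p) AND (q AND s))
De Morgan's: NOT(OR of terms) = AND of negations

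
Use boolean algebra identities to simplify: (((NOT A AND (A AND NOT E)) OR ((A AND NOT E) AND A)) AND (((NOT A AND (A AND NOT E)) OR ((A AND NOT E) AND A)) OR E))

By absorption (E AND (E OR v) = E) then distribution ((E AND v) OR (E AND NOT v) = E):
= (A AND NOT E)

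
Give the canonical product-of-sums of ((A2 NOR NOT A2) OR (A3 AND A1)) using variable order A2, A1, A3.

ΠM(0, 1, 2, 4, 5, 6) = (A2 OR A1 OR A3) AND (A2 OR A1 OR NOT A3) AND (A2 OR NOT A1 OR A3) AND (NOT A2 OR A1 OR A3) AND (NOT A2 OR A1 OR NOT A3) AND (NOT A2 OR NOT A1 OR A3)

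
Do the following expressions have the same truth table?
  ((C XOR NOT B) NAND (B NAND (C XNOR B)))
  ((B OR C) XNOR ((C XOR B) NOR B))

No. Counterexample: with C=0, B=1, Expression 1 = 1 but Expression 2 = 0.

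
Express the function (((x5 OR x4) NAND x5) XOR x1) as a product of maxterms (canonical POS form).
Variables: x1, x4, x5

ΠM(1, 3, 4, 6) = (x1 OR x4 OR NOT x5) AND (x1 OR NOT x4 OR NOT x5) AND (NOT x1 OR x4 OR x5) AND (NOT x1 OR NOT x4 OR x5)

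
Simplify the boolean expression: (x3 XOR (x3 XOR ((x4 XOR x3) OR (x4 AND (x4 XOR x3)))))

By XOR self-cancellation ((E XOR v) XOR v = E) then absorption (E OR (E AND v) = E):
= (x4 XOR x3)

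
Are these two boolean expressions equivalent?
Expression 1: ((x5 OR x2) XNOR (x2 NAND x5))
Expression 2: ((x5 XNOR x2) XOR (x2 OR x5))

No. Counterexample: with x5=0, x2=0, Expression 1 = 0 but Expression 2 = 1.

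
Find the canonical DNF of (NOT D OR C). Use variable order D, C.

(NOT D AND NOT C) OR (NOT D AND C) OR (D AND C)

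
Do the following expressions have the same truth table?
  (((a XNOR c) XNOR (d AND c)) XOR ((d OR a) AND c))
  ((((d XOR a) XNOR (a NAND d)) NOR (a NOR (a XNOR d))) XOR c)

No. Counterexample: with d=0, a=0, c=0, Expression 1 = 0 but Expression 2 = 1.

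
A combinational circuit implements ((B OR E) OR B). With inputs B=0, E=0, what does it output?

Substituting: ((0 OR 0) OR 0)
= 0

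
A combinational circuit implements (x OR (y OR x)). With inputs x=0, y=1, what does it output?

Substituting: (0 OR (1 OR 0))
= 1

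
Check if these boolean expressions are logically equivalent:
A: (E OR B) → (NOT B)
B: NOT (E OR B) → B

No, Inverse is not equivalent to original (counterexample: E=0, B=0)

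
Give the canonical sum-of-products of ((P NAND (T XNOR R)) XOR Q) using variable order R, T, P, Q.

Σm(0, 3, 4, 6, 8, 10, 12, 15) = (NOT R AND NOT T AND NOT P AND NOT Q) OR (NOT R AND NOT T AND P AND Q) OR (NOT R AND T AND NOT P AND NOT Q) OR (NOT R AND T AND P AND NOT Q) OR (R AND NOT T AND NOT P AND NOT Q) OR (R AND NOT T AND P AND NOT Q) OR (R AND T AND NOT P AND NOT Q) OR (R AND T AND P AND Q)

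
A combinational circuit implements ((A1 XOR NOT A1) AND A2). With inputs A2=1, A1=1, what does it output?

Substituting: ((1 XOR NOT 1) AND 1)
= 1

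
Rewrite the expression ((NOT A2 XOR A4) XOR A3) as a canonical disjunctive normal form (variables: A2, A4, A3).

(NOT A2 AND NOT A4 AND NOT A3) OR (NOT A2 AND A4 AND A3) OR (A2 AND NOT A4 AND A3) OR (A2 AND A4 AND NOT A3)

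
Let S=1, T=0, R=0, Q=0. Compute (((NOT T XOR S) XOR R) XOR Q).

Substituting: (((NOT 0 XOR 1) XOR 0) XOR 0)
= 0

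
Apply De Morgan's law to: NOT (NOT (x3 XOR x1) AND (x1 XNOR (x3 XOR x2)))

(x3 XOR x1) OR NOT (x1 XNOR (x3 XOR x2))
De Morgan's: NOT(AND of terms) = OR of negations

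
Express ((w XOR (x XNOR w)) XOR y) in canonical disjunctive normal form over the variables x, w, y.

(NOT x AND NOT w AND NOT y) OR (NOT x AND w AND NOT y) OR (x AND NOT w AND y) OR (x AND w AND y)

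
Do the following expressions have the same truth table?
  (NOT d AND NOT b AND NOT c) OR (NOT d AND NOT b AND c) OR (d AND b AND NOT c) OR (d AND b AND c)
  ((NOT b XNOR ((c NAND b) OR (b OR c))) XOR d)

Yes, they are equivalent — the two output columns agree on all 8 assignments:
d | b | c | Expression 1 | Expression 2
---------------------------------------
0 | 0 | 0 | 1 | 1
0 | 0 | 1 | 1 | 1
0 | 1 | 0 | 0 | 0
0 | 1 | 1 | 0 | 0
1 | 0 | 0 | 0 | 0
1 | 0 | 1 | 0 | 0
1 | 1 | 0 | 1 | 1
1 | 1 | 1 | 1 | 1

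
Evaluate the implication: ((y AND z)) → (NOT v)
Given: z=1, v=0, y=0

Antecedent ((y AND z)) = 0; consequent (NOT v) = 1.
0 → 1 = 1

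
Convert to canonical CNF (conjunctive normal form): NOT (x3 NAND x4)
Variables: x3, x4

(x3 OR x4) AND (x3 OR NOT x4) AND (NOT x3 OR x4)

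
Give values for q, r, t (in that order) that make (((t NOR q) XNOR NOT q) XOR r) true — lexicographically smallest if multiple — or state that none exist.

q=0, r=0, t=0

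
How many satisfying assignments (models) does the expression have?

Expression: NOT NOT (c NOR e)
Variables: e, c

Satisfying assignments: (0,0)
Count: 1 out of 4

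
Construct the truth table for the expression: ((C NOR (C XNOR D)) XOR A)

C | D | A | Output
------------------
0 | 0 | 0 | 0
0 | 0 | 1 | 1
0 | 1 | 0 | 1
0 | 1 | 1 | 0
1 | 0 | 0 | 0
1 | 0 | 1 | 1
1 | 1 | 0 | 0
1 | 1 | 1 | 1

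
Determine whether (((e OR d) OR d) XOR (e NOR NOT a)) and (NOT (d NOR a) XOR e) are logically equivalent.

No. Counterexample: with a=0, e=1, d=1, Expression 1 = 1 but Expression 2 = 0.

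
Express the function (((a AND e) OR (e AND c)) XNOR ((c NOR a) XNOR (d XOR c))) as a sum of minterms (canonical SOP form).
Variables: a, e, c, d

Σm(0, 2, 4, 7, 9, 10, 12, 15) = (NOT a AND NOT e AND NOT c AND NOT d) OR (NOT a AND NOT e AND c AND NOT d) OR (NOT a AND e AND NOT c AND NOT d) OR (NOT a AND e AND c AND d) OR (a AND NOT e AND NOT c AND d) OR (a AND NOT e AND c AND NOT d) OR (a AND e AND NOT c AND NOT d) OR (a AND e AND c AND d)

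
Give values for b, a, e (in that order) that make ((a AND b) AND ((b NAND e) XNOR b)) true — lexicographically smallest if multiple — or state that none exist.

b=1, a=1, e=0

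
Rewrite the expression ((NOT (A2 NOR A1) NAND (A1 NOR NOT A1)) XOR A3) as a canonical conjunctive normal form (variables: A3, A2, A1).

(NOT A3 OR A2 OR A1) AND (NOT A3 OR A2 OR NOT A1) AND (NOT A3 OR NOT A2 OR A1) AND (NOT A3 OR NOT A2 OR NOT A1)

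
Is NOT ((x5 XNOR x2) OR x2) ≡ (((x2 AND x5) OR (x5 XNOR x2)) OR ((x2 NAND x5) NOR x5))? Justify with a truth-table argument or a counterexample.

No. Counterexample: with x2=0, x5=0, Expression 1 = 0 but Expression 2 = 1.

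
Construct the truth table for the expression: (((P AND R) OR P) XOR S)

R | S | P | Output
------------------
0 | 0 | 0 | 0
0 | 0 | 1 | 1
0 | 1 | 0 | 1
0 | 1 | 1 | 0
1 | 0 | 0 | 0
1 | 0 | 1 | 1
1 | 1 | 0 | 1
1 | 1 | 1 | 0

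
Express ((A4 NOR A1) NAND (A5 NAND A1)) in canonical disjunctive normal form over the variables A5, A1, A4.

(NOT A5 AND NOT A1 AND A4) OR (NOT A5 AND A1 AND NOT A4) OR (NOT A5 AND A1 AND A4) OR (A5 AND NOT A1 AND A4) OR (A5 AND A1 AND NOT A4) OR (A5 AND A1 AND A4)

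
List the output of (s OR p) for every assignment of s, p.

s | p | Output
--------------
0 | 0 | 0
0 | 1 | 1
1 | 0 | 1
1 | 1 | 1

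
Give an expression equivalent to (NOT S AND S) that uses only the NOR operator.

(((S NOR S) NOR (S NOR S)) NOR (S NOR S))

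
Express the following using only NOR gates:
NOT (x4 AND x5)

(((x4 NOR x4) NOR (x5 NOR x5)) NOR ((x4 NOR x4) NOR (x5 NOR x5)))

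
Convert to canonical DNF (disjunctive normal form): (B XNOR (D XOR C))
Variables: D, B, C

(NOT D AND NOT B AND NOT C) OR (NOT D AND B AND C) OR (D AND NOT B AND C) OR (D AND B AND NOT C)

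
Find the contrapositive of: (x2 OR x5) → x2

Contrapositive: NOT x2 → NOT (x2 OR x5)
Note: A statement and its contrapositive are logically equivalent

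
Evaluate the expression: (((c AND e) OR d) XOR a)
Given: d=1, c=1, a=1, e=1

Substituting: (((1 AND 1) OR 1) XOR 1)
= 0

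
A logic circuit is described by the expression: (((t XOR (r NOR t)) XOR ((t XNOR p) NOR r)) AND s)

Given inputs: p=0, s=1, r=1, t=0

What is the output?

Substituting: (((0 XOR (1 NOR 0)) XOR ((0 XNOR 0) NOR 1)) AND 1)
= 0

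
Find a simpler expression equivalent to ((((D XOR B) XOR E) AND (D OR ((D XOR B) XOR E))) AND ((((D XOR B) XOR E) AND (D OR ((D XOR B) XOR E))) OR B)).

By absorption (E AND (E OR v) = E) then absorption (E AND (E OR v) = E):
= ((D XOR B) XOR E)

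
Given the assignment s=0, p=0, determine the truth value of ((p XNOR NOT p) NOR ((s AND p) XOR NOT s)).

Substituting: ((0 XNOR NOT 0) NOR ((0 AND 0) XOR NOT 0))
= 0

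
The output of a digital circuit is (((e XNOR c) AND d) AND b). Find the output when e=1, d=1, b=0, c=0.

Substituting: (((1 XNOR 0) AND 1) AND 0)
= 0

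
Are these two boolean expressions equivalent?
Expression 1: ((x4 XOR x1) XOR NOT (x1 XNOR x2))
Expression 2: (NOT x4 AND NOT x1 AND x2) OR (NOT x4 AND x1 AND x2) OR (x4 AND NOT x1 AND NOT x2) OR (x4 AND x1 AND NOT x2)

Yes, they are equivalent — the two output columns agree on all 8 assignments:
x4 | x1 | x2 | Expression 1 | Expression 2
------------------------------------------
0 | 0 | 0 | 0 | 0
0 | 0 | 1 | 1 | 1
0 | 1 | 0 | 0 | 0
0 | 1 | 1 | 1 | 1
1 | 0 | 0 | 1 | 1
1 | 0 | 1 | 0 | 0
1 | 1 | 0 | 1 | 1
1 | 1 | 1 | 0 | 0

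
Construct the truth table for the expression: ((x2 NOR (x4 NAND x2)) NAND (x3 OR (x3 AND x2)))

x2 | x3 | x4 | Output
---------------------
0 | 0 | 0 | 1
0 | 0 | 1 | 1
0 | 1 | 0 | 1
0 | 1 | 1 | 1
1 | 0 | 0 | 1
1 | 0 | 1 | 1
1 | 1 | 0 | 1
1 | 1 | 1 | 1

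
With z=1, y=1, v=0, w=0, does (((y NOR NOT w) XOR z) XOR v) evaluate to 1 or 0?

Substituting: (((1 NOR NOT 0) XOR 1) XOR 0)
= 1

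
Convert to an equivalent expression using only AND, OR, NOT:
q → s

NOT q OR s
(Implication elimination: A → B = NOT A OR B)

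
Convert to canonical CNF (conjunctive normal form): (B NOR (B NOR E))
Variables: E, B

(E OR B) AND (E OR NOT B) AND (NOT E OR NOT B)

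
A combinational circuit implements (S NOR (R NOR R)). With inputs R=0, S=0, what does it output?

Substituting: (0 NOR (0 NOR 0))
= 0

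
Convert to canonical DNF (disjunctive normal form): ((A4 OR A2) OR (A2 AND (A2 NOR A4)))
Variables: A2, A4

(NOT A2 AND A4) OR (A2 AND NOT A4) OR (A2 AND A4)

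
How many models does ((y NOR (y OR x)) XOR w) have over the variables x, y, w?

Satisfying assignments: (0,0,0), (0,1,1), (1,0,1), (1,1,1)
Count: 4 out of 8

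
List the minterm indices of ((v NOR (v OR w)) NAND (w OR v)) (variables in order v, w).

Σm(0, 1, 2, 3) = (NOT v AND NOT w) OR (NOT v AND w) OR (v AND NOT w) OR (v AND w)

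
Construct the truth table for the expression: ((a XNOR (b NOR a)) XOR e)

b | a | e | Output
------------------
0 | 0 | 0 | 0
0 | 0 | 1 | 1
0 | 1 | 0 | 0
0 | 1 | 1 | 1
1 | 0 | 0 | 1
1 | 0 | 1 | 0
1 | 1 | 0 | 0
1 | 1 | 1 | 1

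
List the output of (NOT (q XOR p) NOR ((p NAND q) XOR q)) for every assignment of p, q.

p | q | Output
--------------
0 | 0 | 0
0 | 1 | 1
1 | 0 | 0
1 | 1 | 0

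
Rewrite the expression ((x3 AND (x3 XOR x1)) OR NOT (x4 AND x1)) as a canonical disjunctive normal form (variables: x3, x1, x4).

(NOT x3 AND NOT x1 AND NOT x4) OR (NOT x3 AND NOT x1 AND x4) OR (NOT x3 AND x1 AND NOT x4) OR (x3 AND NOT x1 AND NOT x4) OR (x3 AND NOT x1 AND x4) OR (x3 AND x1 AND NOT x4)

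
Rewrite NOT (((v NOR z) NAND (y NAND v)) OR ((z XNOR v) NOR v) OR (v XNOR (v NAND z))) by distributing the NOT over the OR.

NOT ((v NOR z) NAND (y NAND v)) AND NOT ((z XNOR v) NOR v) AND NOT (v XNOR (v NAND z))
De Morgan's: NOT(OR of terms) = AND of negations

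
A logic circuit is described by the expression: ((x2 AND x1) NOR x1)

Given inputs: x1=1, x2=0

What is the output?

Substituting: ((0 AND 1) NOR 1)
= 0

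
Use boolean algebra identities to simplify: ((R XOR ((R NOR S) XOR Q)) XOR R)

By XOR self-cancellation ((E XOR v) XOR v = E):
= ((R NOR S) XOR Q)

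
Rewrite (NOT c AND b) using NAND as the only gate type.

(((c NAND c) NAND b) NAND ((c NAND c) NAND b))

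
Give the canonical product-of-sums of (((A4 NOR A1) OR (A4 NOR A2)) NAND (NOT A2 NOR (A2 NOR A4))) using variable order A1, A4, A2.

ΠM(1) = (A1 OR A4 OR NOT A2)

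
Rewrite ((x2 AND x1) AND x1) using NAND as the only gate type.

((((x2 NAND x1) NAND (x2 NAND x1)) NAND x1) NAND (((x2 NAND x1) NAND (x2 NAND x1)) NAND x1))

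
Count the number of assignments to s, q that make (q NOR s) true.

Satisfying assignments: (0,0)
Count: 1 out of 4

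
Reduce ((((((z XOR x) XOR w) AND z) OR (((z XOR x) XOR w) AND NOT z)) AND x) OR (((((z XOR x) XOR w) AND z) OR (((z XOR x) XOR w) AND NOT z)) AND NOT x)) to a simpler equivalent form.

By distribution ((E AND v) OR (E AND NOT v) = E) then distribution ((E AND v) OR (E AND NOT v) = E):
= ((z XOR x) XOR w)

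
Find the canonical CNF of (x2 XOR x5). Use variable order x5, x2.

(x5 OR x2) AND (NOT x5 OR NOT x2)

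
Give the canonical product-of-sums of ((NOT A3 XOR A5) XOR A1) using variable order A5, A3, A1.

ΠM(1, 2, 4, 7) = (A5 OR A3 OR NOT A1) AND (A5 OR NOT A3 OR A1) AND (NOT A5 OR A3 OR A1) AND (NOT A5 OR NOT A3 OR NOT A1)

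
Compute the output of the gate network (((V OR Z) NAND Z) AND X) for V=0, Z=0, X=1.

Substituting: (((0 OR 0) NAND 0) AND 1)
= 1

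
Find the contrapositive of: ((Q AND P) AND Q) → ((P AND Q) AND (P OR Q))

Contrapositive: NOT ((P AND Q) AND (P OR Q)) → NOT ((Q AND P) AND Q)
Note: A statement and its contrapositive are logically equivalent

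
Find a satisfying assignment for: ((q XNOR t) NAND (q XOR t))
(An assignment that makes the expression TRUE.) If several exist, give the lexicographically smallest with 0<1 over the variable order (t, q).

t=0, q=0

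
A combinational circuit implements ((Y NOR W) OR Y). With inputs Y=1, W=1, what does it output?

Substituting: ((1 NOR 1) OR 1)
= 1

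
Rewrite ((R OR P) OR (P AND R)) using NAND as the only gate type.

((((R NAND R) NAND (P NAND P)) NAND ((R NAND R) NAND (P NAND P))) NAND (((P NAND R) NAND (P NAND R)) NAND ((P NAND R) NAND (P NAND R))))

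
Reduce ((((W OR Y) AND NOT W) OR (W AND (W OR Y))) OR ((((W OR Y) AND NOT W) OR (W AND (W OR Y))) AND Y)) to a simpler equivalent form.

By absorption (E OR (E AND v) = E) then distribution ((E AND v) OR (E AND NOT v) = E):
= (W OR Y)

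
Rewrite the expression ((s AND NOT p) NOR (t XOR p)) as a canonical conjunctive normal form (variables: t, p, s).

(t OR p OR NOT s) AND (t OR NOT p OR s) AND (t OR NOT p OR NOT s) AND (NOT t OR p OR s) AND (NOT t OR p OR NOT s)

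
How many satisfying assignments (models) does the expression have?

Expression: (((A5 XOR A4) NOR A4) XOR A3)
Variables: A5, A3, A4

Satisfying assignments: (0,0,0), (0,1,1), (1,1,0), (1,1,1)
Count: 4 out of 8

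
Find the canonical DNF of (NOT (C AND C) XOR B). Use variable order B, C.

(NOT B AND NOT C) OR (B AND C)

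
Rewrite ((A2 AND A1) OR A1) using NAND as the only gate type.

((((A2 NAND A1) NAND (A2 NAND A1)) NAND ((A2 NAND A1) NAND (A2 NAND A1))) NAND (A1 NAND A1))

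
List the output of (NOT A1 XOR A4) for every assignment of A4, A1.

A4 | A1 | Output
----------------
0 | 0 | 1
0 | 1 | 0
1 | 0 | 0
1 | 1 | 1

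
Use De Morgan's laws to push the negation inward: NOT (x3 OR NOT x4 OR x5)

NOT x3 AND x4 AND NOT x5
De Morgan's: NOT(OR of terms) = AND of negations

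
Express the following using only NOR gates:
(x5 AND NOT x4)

((x5 NOR x5) NOR ((x4 NOR x4) NOR (x4 NOR x4)))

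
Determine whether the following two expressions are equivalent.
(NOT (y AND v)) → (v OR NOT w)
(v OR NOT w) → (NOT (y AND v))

No, Converse is not equivalent to original (counterexample: y=0, v=0, w=1)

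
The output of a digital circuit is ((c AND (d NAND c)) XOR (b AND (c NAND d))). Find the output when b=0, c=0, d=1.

Substituting: ((0 AND (1 NAND 0)) XOR (0 AND (0 NAND 1)))
= 0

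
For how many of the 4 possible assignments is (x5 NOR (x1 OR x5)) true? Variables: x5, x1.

Satisfying assignments: (0,0)
Count: 1 out of 4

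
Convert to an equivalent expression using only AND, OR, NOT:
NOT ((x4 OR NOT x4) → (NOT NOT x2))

(x4 OR NOT x4) AND NOT x2
(Negated implication: NOT(A → B) = A AND NOT B)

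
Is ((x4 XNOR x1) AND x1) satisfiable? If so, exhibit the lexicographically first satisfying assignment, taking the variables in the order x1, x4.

x1=1, x4=1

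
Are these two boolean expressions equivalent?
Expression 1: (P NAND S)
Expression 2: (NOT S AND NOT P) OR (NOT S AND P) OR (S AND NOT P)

Yes, they are equivalent — the two output columns agree on all 4 assignments:
S | P | Expression 1 | Expression 2
-----------------------------------
0 | 0 | 1 | 1
0 | 1 | 1 | 1
1 | 0 | 1 | 1
1 | 1 | 0 | 0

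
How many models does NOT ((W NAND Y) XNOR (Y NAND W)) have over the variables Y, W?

No assignment satisfies the expression.
Count: 0 out of 4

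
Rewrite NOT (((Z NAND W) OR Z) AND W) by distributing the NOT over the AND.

NOT ((Z NAND W) OR Z) OR NOT W
De Morgan's: NOT(AND of terms) = OR of negations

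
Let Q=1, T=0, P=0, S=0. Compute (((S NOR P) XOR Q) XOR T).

Substituting: (((0 NOR 0) XOR 1) XOR 0)
= 0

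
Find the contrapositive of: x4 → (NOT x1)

Contrapositive: x1 → NOT x4
Note: A statement and its contrapositive are logically equivalent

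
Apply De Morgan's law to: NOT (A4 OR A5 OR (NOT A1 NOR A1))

NOT A4 AND NOT A5 AND NOT (NOT A1 NOR A1)
De Morgan's: NOT(OR of terms) = AND of negations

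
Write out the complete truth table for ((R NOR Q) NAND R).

R | Q | Output
--------------
0 | 0 | 1
0 | 1 | 1
1 | 0 | 1
1 | 1 | 1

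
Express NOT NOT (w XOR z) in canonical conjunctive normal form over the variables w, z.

(w OR z) AND (NOT w OR NOT z)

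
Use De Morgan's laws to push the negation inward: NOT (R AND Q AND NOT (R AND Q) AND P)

NOT R OR NOT Q OR (R AND Q) OR NOT P
De Morgan's: NOT(AND of terms) = OR of negations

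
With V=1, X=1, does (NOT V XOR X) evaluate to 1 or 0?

Substituting: (NOT 1 XOR 1)
= 1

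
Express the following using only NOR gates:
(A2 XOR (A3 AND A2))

((((A2 NOR ((A3 NOR A3) NOR (A2 NOR A2))) NOR (A2 NOR ((A3 NOR A3) NOR (A2 NOR A2)))) NOR ((A2 NOR ((A3 NOR A3) NOR (A2 NOR A2))) NOR (A2 NOR ((A3 NOR A3) NOR (A2 NOR A2))))) NOR ((((A2 NOR A2) NOR (((A3 NOR A3) NOR (A2 NOR A2)) NOR ((A3 NOR A3) NOR (A2 NOR A2)))) NOR ((A2 NOR A2) NOR (((A3 NOR A3) NOR (A2 NOR A2)) NOR ((A3 NOR A3) NOR (A2 NOR A2))))) NOR (((A2 NOR A2) NOR (((A3 NOR A3) NOR (A2 NOR A2)) NOR ((A3 NOR A3) NOR (A2 NOR A2)))) NOR ((A2 NOR A2) NOR (((A3 NOR A3) NOR (A2 NOR A2)) NOR ((A3 NOR A3) NOR (A2 NOR A2)))))))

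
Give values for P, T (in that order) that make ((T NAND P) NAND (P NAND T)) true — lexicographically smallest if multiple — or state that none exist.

P=1, T=1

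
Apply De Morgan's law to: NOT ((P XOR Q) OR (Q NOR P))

NOT (P XOR Q) AND NOT (Q NOR P)
De Morgan's: NOT(OR of terms) = AND of negations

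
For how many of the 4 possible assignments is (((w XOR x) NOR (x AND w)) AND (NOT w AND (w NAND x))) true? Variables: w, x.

Satisfying assignments: (0,0)
Count: 1 out of 4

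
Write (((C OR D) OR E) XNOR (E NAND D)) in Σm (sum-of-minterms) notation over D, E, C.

Σm(1, 2, 3, 4, 5) = (NOT D AND NOT E AND C) OR (NOT D AND E AND NOT C) OR (NOT D AND E AND C) OR (D AND NOT E AND NOT C) OR (D AND NOT E AND C)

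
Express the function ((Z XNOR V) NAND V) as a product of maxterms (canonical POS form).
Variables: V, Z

ΠM(3) = (NOT V OR NOT Z)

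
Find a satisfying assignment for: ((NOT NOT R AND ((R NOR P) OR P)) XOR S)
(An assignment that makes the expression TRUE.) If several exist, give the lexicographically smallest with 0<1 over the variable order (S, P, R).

S=0, P=1, R=1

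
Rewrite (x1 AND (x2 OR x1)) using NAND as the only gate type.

((x1 NAND ((x2 NAND x2) NAND (x1 NAND x1))) NAND (x1 NAND ((x2 NAND x2) NAND (x1 NAND x1))))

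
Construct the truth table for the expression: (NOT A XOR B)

B | A | Output
--------------
0 | 0 | 1
0 | 1 | 0
1 | 0 | 0
1 | 1 | 1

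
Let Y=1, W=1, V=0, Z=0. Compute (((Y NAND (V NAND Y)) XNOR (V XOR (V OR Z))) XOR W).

Substituting: (((1 NAND (0 NAND 1)) XNOR (0 XOR (0 OR 0))) XOR 1)
= 0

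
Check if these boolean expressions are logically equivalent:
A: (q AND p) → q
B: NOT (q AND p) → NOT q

No, Inverse is not equivalent to original (counterexample: q=1, p=0)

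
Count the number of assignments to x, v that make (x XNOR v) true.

Satisfying assignments: (0,0), (1,1)
Count: 2 out of 4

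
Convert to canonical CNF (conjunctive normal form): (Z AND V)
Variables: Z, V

(Z OR V) AND (Z OR NOT V) AND (NOT Z OR V)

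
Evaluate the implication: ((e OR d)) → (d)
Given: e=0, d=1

Antecedent ((e OR d)) = 1; consequent (d) = 1.
1 → 1 = 1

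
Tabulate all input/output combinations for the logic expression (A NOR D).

D | A | Output
--------------
0 | 0 | 1
0 | 1 | 0
1 | 0 | 0
1 | 1 | 0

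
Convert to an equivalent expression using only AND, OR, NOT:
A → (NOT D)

NOT A OR (NOT D)
(Implication elimination: A → B = NOT A OR B)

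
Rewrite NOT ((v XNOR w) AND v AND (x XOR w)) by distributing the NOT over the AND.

NOT (v XNOR w) OR NOT v OR NOT (x XOR w)
De Morgan's: NOT(AND of terms) = OR of negations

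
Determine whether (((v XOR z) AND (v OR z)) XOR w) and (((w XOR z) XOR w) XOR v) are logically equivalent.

No. Counterexample: with z=0, w=1, v=0, Expression 1 = 1 but Expression 2 = 0.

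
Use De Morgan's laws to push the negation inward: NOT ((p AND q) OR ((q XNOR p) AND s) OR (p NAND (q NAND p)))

NOT (p AND q) AND NOT ((q XNOR p) AND s) AND NOT (p NAND (q NAND p))
De Morgan's: NOT(OR of terms) = AND of negations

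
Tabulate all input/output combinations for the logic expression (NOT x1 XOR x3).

x3 | x1 | Output
----------------
0 | 0 | 1
0 | 1 | 0
1 | 0 | 0
1 | 1 | 1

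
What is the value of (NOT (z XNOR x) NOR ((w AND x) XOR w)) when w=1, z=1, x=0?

Substituting: (NOT (1 XNOR 0) NOR ((1 AND 0) XOR 1))
= 0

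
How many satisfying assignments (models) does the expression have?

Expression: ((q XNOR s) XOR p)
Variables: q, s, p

Satisfying assignments: (0,0,0), (0,1,1), (1,0,1), (1,1,0)
Count: 4 out of 8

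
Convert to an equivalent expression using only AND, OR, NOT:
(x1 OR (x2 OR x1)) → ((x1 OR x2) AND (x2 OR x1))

NOT (x1 OR (x2 OR x1)) OR ((x1 OR x2) AND (x2 OR x1))
(Implication elimination: A → B = NOT A OR B)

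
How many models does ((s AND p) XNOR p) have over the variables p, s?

Satisfying assignments: (0,0), (0,1), (1,1)
Count: 3 out of 4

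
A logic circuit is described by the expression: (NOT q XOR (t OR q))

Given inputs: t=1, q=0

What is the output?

Substituting: (NOT 0 XOR (1 OR 0))
= 0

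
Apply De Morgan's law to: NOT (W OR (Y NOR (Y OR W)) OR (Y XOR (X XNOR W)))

NOT W AND NOT (Y NOR (Y OR W)) AND NOT (Y XOR (X XNOR W))
De Morgan's: NOT(OR of terms) = AND of negations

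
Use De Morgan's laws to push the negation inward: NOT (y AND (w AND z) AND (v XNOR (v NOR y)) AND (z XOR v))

NOT y OR NOT (w AND z) OR NOT (v XNOR (v NOR y)) OR NOT (z XOR v)
De Morgan's: NOT(AND of terms) = OR of negations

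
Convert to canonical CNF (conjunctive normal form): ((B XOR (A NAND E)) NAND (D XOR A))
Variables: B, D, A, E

(B OR D OR NOT A OR E) AND (B OR NOT D OR A OR E) AND (B OR NOT D OR A OR NOT E) AND (NOT B OR D OR NOT A OR NOT E)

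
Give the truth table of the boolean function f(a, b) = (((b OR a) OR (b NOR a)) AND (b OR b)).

a | b | Output
--------------
0 | 0 | 0
0 | 1 | 1
1 | 0 | 0
1 | 1 | 1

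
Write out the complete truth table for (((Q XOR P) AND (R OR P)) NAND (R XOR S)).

R | Q | P | S | Output
----------------------
0 | 0 | 0 | 0 | 1
0 | 0 | 0 | 1 | 1
0 | 0 | 1 | 0 | 1
0 | 0 | 1 | 1 | 0
0 | 1 | 0 | 0 | 1
0 | 1 | 0 | 1 | 1
0 | 1 | 1 | 0 | 1
0 | 1 | 1 | 1 | 1
1 | 0 | 0 | 0 | 1
1 | 0 | 0 | 1 | 1
1 | 0 | 1 | 0 | 0
1 | 0 | 1 | 1 | 1
1 | 1 | 0 | 0 | 0
1 | 1 | 0 | 1 | 1
1 | 1 | 1 | 0 | 1
1 | 1 | 1 | 1 | 1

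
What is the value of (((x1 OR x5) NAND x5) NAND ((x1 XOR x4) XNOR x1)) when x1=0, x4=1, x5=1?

Substituting: (((0 OR 1) NAND 1) NAND ((0 XOR 1) XNOR 0))
= 1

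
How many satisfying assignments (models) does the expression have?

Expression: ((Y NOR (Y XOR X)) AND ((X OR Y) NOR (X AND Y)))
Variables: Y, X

Satisfying assignments: (0,0)
Count: 1 out of 4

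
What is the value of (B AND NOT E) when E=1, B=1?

Substituting: (1 AND NOT 1)
= 0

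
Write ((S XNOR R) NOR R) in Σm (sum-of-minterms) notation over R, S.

Σm(1) = (NOT R AND S)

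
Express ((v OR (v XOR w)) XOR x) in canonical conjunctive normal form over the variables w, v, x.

(w OR v OR x) AND (w OR NOT v OR NOT x) AND (NOT w OR v OR NOT x) AND (NOT w OR NOT v OR NOT x)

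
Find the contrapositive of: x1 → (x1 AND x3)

Contrapositive: NOT (x1 AND x3) → NOT x1
Note: A statement and its contrapositive are logically equivalent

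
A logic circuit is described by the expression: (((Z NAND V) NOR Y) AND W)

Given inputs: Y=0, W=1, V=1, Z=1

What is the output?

Substituting: (((1 NAND 1) NOR 0) AND 1)
= 1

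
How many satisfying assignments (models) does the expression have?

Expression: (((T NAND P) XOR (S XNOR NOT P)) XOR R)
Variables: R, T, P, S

Satisfying assignments: (0,0,0,0), (0,0,1,1), (0,1,0,0), (0,1,1,0), (1,0,0,1), (1,0,1,0), (1,1,0,1), (1,1,1,1)
Count: 8 out of 16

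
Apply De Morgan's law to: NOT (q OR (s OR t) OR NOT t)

NOT q AND NOT (s OR t) AND t
De Morgan's: NOT(OR of terms) = AND of negations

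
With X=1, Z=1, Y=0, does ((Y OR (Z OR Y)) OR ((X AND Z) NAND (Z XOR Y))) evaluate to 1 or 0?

Substituting: ((0 OR (1 OR 0)) OR ((1 AND 1) NAND (1 XOR 0)))
= 1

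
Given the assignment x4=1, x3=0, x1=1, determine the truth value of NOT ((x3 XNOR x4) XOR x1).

Substituting: NOT ((0 XNOR 1) XOR 1)
= 0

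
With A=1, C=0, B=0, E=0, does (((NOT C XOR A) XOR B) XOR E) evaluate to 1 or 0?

Substituting: (((NOT 0 XOR 1) XOR 0) XOR 0)
= 0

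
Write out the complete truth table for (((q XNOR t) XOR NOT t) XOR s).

t | s | q | Output
------------------
0 | 0 | 0 | 0
0 | 0 | 1 | 1
0 | 1 | 0 | 1
0 | 1 | 1 | 0
1 | 0 | 0 | 0
1 | 0 | 1 | 1
1 | 1 | 0 | 1
1 | 1 | 1 | 0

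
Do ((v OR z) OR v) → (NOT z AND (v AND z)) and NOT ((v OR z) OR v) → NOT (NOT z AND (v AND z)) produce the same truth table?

No, Inverse is not equivalent to original (counterexample: v=0, z=1)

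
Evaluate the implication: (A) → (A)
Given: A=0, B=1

Antecedent (A) = 0; consequent (A) = 0.
0 → 0 = 1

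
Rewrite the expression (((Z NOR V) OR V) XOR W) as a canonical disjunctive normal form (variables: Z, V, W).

(NOT Z AND NOT V AND NOT W) OR (NOT Z AND V AND NOT W) OR (Z AND NOT V AND W) OR (Z AND V AND NOT W)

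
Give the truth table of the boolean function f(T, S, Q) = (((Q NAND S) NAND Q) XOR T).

T | S | Q | Output
------------------
0 | 0 | 0 | 1
0 | 0 | 1 | 0
0 | 1 | 0 | 1
0 | 1 | 1 | 1
1 | 0 | 0 | 0
1 | 0 | 1 | 1
1 | 1 | 0 | 0
1 | 1 | 1 | 0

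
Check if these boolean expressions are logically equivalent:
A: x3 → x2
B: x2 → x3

No, Converse is not equivalent to original (counterexample: x2=0, x3=1)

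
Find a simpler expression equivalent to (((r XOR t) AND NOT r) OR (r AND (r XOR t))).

By distribution ((E AND v) OR (E AND NOT v) = E):
= (r XOR t)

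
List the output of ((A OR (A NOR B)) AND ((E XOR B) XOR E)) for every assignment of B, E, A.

B | E | A | Output
------------------
0 | 0 | 0 | 0
0 | 0 | 1 | 0
0 | 1 | 0 | 0
0 | 1 | 1 | 0
1 | 0 | 0 | 0
1 | 0 | 1 | 1
1 | 1 | 0 | 0
1 | 1 | 1 | 1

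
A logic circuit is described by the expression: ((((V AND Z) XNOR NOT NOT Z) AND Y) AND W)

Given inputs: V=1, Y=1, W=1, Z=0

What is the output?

Substituting: ((((1 AND 0) XNOR NOT NOT 0) AND 1) AND 1)
= 1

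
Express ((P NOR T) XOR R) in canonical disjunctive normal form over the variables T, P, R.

(NOT T AND NOT P AND NOT R) OR (NOT T AND P AND R) OR (T AND NOT P AND R) OR (T AND P AND R)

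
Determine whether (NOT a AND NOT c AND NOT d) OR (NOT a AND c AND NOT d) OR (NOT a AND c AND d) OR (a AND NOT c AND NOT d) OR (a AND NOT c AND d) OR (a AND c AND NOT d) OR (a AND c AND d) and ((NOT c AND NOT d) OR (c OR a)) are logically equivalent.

Yes, they are equivalent — the two output columns agree on all 8 assignments:
a | c | d | Expression 1 | Expression 2
---------------------------------------
0 | 0 | 0 | 1 | 1
0 | 0 | 1 | 0 | 0
0 | 1 | 0 | 1 | 1
0 | 1 | 1 | 1 | 1
1 | 0 | 0 | 1 | 1
1 | 0 | 1 | 1 | 1
1 | 1 | 0 | 1 | 1
1 | 1 | 1 | 1 | 1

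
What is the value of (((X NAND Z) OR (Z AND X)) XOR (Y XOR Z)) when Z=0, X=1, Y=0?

Substituting: (((1 NAND 0) OR (0 AND 1)) XOR (0 XOR 0))
= 1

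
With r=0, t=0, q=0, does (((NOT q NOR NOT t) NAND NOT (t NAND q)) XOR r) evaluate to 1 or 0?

Substituting: (((NOT 0 NOR NOT 0) NAND NOT (0 NAND 0)) XOR 0)
= 1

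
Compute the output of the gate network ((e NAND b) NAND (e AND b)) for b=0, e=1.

Substituting: ((1 NAND 0) NAND (1 AND 0))
= 1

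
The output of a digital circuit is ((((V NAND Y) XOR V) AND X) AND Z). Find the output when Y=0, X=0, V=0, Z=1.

Substituting: ((((0 NAND 0) XOR 0) AND 0) AND 1)
= 0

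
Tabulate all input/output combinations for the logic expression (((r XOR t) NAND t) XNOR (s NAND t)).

t | s | r | Output
------------------
0 | 0 | 0 | 1
0 | 0 | 1 | 1
0 | 1 | 0 | 1
0 | 1 | 1 | 1
1 | 0 | 0 | 0
1 | 0 | 1 | 1
1 | 1 | 0 | 1
1 | 1 | 1 | 0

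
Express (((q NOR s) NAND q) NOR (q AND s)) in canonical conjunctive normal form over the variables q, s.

(q OR s) AND (q OR NOT s) AND (NOT q OR s) AND (NOT q OR NOT s)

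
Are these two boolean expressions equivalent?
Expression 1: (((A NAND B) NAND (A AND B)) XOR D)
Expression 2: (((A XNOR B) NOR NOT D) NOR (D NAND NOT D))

No. Counterexample: with A=0, B=0, D=0, Expression 1 = 1 but Expression 2 = 0.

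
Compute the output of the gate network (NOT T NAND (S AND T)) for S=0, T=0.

Substituting: (NOT 0 NAND (0 AND 0))
= 1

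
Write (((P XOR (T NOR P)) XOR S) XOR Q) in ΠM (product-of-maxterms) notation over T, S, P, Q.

ΠM(1, 3, 4, 6, 8, 11, 13, 14) = (T OR S OR P OR NOT Q) AND (T OR S OR NOT P OR NOT Q) AND (T OR NOT S OR P OR Q) AND (T OR NOT S OR NOT P OR Q) AND (NOT T OR S OR P OR Q) AND (NOT T OR S OR NOT P OR NOT Q) AND (NOT T OR NOT S OR P OR NOT Q) AND (NOT T OR NOT S OR NOT P OR Q)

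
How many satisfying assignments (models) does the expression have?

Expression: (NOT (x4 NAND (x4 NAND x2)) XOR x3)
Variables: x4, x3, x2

Satisfying assignments: (0,1,0), (0,1,1), (1,0,0), (1,1,1)
Count: 4 out of 8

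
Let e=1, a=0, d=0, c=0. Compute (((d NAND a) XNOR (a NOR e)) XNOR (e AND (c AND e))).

Substituting: (((0 NAND 0) XNOR (0 NOR 1)) XNOR (1 AND (0 AND 1)))
= 1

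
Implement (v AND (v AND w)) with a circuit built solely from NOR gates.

((v NOR v) NOR (((v NOR v) NOR (w NOR w)) NOR ((v NOR v) NOR (w NOR w))))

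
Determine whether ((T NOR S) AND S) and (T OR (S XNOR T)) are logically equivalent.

No. Counterexample: with S=0, T=0, Expression 1 = 0 but Expression 2 = 1.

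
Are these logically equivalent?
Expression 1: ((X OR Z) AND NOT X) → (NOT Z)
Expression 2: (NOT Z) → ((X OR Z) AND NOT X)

No, Converse is not equivalent to original (counterexample: Z=0, X=0)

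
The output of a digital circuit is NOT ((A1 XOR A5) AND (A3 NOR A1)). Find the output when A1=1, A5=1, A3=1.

Substituting: NOT ((1 XOR 1) AND (1 NOR 1))
= 1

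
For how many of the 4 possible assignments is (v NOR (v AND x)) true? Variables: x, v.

Satisfying assignments: (0,0), (1,0)
Count: 2 out of 4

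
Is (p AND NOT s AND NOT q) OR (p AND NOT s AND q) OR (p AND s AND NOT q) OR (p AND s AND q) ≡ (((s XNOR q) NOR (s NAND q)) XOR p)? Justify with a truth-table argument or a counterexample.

Yes, they are equivalent — the two output columns agree on all 8 assignments:
p | s | q | Expression 1 | Expression 2
---------------------------------------
0 | 0 | 0 | 0 | 0
0 | 0 | 1 | 0 | 0
0 | 1 | 0 | 0 | 0
0 | 1 | 1 | 0 | 0
1 | 0 | 0 | 1 | 1
1 | 0 | 1 | 1 | 1
1 | 1 | 0 | 1 | 1
1 | 1 | 1 | 1 | 1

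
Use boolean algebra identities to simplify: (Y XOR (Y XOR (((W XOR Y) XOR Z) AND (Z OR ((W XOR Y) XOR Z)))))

By XOR self-cancellation ((E XOR v) XOR v = E) then absorption (E AND (E OR v) = E):
= ((W XOR Y) XOR Z)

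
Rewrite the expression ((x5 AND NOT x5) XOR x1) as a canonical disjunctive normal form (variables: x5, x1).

(NOT x5 AND x1) OR (x5 AND x1)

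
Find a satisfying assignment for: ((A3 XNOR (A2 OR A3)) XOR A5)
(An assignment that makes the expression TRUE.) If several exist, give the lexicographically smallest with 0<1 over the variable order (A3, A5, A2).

A3=0, A5=0, A2=0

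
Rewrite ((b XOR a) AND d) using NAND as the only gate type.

((((b NAND (b NAND a)) NAND (a NAND (b NAND a))) NAND d) NAND (((b NAND (b NAND a)) NAND (a NAND (b NAND a))) NAND d))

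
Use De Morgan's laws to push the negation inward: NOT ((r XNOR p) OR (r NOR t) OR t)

NOT (r XNOR p) AND NOT (r NOR t) AND NOT t
De Morgan's: NOT(OR of terms) = AND of negations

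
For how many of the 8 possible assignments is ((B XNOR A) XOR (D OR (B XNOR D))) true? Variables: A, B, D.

Satisfying assignments: (0,1,1), (1,0,0), (1,0,1), (1,1,0)
Count: 4 out of 8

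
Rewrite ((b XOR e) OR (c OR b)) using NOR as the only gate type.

((((((b NOR e) NOR (b NOR e)) NOR ((b NOR e) NOR (b NOR e))) NOR ((((b NOR b) NOR (e NOR e)) NOR ((b NOR b) NOR (e NOR e))) NOR (((b NOR b) NOR (e NOR e)) NOR ((b NOR b) NOR (e NOR e))))) NOR ((c NOR b) NOR (c NOR b))) NOR (((((b NOR e) NOR (b NOR e)) NOR ((b NOR e) NOR (b NOR e))) NOR ((((b NOR b) NOR (e NOR e)) NOR ((b NOR b) NOR (e NOR e))) NOR (((b NOR b) NOR (e NOR e)) NOR ((b NOR b) NOR (e NOR e))))) NOR ((c NOR b) NOR (c NOR b))))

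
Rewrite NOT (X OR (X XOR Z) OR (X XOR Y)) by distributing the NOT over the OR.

NOT X AND NOT (X XOR Z) AND NOT (X XOR Y)
De Morgan's: NOT(OR of terms) = AND of negations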